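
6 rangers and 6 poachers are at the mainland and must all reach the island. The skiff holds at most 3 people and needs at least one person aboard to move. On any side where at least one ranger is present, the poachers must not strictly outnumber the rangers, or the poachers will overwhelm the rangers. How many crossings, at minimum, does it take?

Following every safe sequence of crossings from the start, the most of the 12 that can be at the island as the skiff arrives there on crossings 1, 3, 5 is 3, 5, 6 respectively; the best ever achieved is 6 of 12.
From crossing 7 on, no configuration arises that was not already reachable earlier: only 17 distinct safe configurations (who is on which side, and where the skiff is) can ever be reached, none of them has everyone across, and every continuation just revisits them. They are: 0 rangers + 0 poachers across (skiff back at the start); 0 rangers + 1 poacher across (skiff there); 0 rangers + 1 poacher across (skiff back at the start); 0 rangers + 2 poachers across (skiff there); 0 rangers + 2 poachers across (skiff back at the start); 0 rangers + 3 poachers across (skiff there); 0 rangers + 3 poachers across (skiff back at the start); 0 rangers + 4 poachers across (skiff there); 0 rangers + 4 poachers across (skiff back at the start); 0 rangers + 5 poachers across (skiff there); 0 rangers + 5 poachers across (skiff back at the start); 0 rangers + 6 poachers across (skiff there); 1 ranger + 1 poacher across (skiff there); 1 ranger + 1 poacher across (skiff back at the start); 2 rangers + 2 poachers across (skiff there); 2 rangers + 2 poachers across (skiff back at the start); 3 rangers + 3 poachers across (skiff there). So no valid plan exists.

impossible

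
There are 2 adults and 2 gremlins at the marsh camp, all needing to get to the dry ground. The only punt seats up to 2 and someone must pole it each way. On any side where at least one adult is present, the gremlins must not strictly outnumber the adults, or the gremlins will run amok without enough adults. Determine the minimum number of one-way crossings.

Counting alone: each trip to the dry ground takes at most 2 across and each return brings at least 1 back, so after t trips out (and t−1 returns) at most 2t − (t−1) of the 4 are across; that first reaches 4 at t = 3, so at least 5 crossings are needed.
The plan below uses exactly 5 crossings, so it is optimal:
1. 2 gremlins → the dry ground.  (the marsh camp: 2A 0G; the dry ground: 0A 2G)
2. 1 gremlin ← the marsh camp.  (the marsh camp: 2A 1G; the dry ground: 0A 1G)
3. 2 adults → the dry ground.  (the marsh camp: 0A 1G; the dry ground: 2A 1G)
4. 1 gremlin ← the marsh camp.  (the marsh camp: 0A 2G; the dry ground: 2A 0G)
5. 2 gremlins → the dry ground.  (the marsh camp: 0A 0G; the dry ground: 2A 2G)

5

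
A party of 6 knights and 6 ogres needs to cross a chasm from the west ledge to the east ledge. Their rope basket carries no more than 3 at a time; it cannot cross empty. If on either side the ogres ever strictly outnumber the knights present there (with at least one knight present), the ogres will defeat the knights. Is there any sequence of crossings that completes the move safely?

Following every safe sequence of crossings from the start, the most of the 12 that can be at the east ledge as the rope basket arrives there on crossings 1, 3, 5 is 3, 5, 6 respectively; the best ever achieved is 6 of 12.
From crossing 7 on, no configuration arises that was not already reachable earlier: only 17 distinct safe configurations (who is on which side, and where the rope basket is) can ever be reached, none of them has everyone across, and every continuation just revisits them. They are: 0 knights + 0 ogres across (rope basket back at the start); 0 knights + 1 ogre across (rope basket there); 0 knights + 1 ogre across (rope basket back at the start); 0 knights + 2 ogres across (rope basket there); 0 knights + 2 ogres across (rope basket back at the start); 0 knights + 3 ogres across (rope basket there); 0 knights + 3 ogres across (rope basket back at the start); 0 knights + 4 ogres across (rope basket there); 0 knights + 4 ogres across (rope basket back at the start); 0 knights + 5 ogres across (rope basket there); 0 knights + 5 ogres across (rope basket back at the start); 0 knights + 6 ogres across (rope basket there); 1 knight + 1 ogre across (rope basket there); 1 knight + 1 ogre across (rope basket back at the start); 2 knights + 2 ogres across (rope basket there); 2 knights + 2 ogres across (rope basket back at the start); 3 knights + 3 ogres across (rope basket there). So no valid plan exists.

No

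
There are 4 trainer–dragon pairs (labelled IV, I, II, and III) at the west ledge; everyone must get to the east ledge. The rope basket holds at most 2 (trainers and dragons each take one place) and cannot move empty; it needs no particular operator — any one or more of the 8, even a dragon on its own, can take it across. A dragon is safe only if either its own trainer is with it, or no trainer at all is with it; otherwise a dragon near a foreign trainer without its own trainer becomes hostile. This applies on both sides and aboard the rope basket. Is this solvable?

Following every safe sequence of crossings from the start, the most of the 8 that can be at the east ledge as the rope basket arrives there on crossings 1, 3, 5 is 2, 3, 4 respectively; the best ever achieved is 4 of 8.
From crossing 7 on, no configuration arises that was not already reachable earlier: only 44 distinct safe configurations (who is on which side, and where the rope basket is) can ever be reached, none of them has everyone across, and every continuation just revisits them. So no valid plan exists.

No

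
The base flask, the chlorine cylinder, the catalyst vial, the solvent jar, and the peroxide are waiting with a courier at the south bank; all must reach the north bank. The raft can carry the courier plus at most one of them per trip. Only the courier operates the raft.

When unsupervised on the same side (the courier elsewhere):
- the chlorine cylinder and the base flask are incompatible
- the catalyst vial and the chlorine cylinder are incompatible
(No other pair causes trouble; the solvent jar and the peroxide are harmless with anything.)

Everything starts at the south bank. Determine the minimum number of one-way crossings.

Counting alone: the courier can take at most 1 across per trip to the north bank, so moving all 5 needs at least 5 loaded trips out, with a return between consecutive ones — at least 9 crossings.
The safety rule pushes this higher. Following every safe sequence of crossings, the most of the 5 that can be at the north bank as the raft arrives there on crossing 9 is 4 — never all 5.
So no plan with fewer than 11 crossings exists, and this one achieves 11:
1. Courier goes to the north bank with the chlorine cylinder.  [the south bank: the base flask, the catalyst vial, the peroxide, the solvent jar | the north bank: the chlorine cylinder]
2. Courier goes back to the south bank alone.  [the south bank: the base flask, the catalyst vial, the peroxide, the solvent jar | the north bank: the chlorine cylinder]
3. Courier goes to the north bank with the base flask.  [the south bank: the catalyst vial, the peroxide, the solvent jar | the north bank: the base flask, the chlorine cylinder]
4. Courier goes back to the south bank with the chlorine cylinder.  [the south bank: the catalyst vial, the chlorine cylinder, the peroxide, the solvent jar | the north bank: the base flask]
5. Courier goes to the north bank with the catalyst vial.  [the south bank: the chlorine cylinder, the peroxide, the solvent jar | the north bank: the base flask, the catalyst vial]
6. Courier goes back to the south bank alone.  [the south bank: the chlorine cylinder, the peroxide, the solvent jar | the north bank: the base flask, the catalyst vial]
7. Courier goes to the north bank with the solvent jar.  [the south bank: the chlorine cylinder, the peroxide | the north bank: the base flask, the catalyst vial, the solvent jar]
8. Courier goes back to the south bank alone.  [the south bank: the chlorine cylinder, the peroxide | the north bank: the base flask, the catalyst vial, the solvent jar]
9. Courier goes to the north bank with the peroxide.  [the south bank: the chlorine cylinder | the north bank: the base flask, the catalyst vial, the peroxide, the solvent jar]
10. Courier goes back to the south bank alone.  [the south bank: the chlorine cylinder | the north bank: the base flask, the catalyst vial, the peroxide, the solvent jar]
11. Courier goes to the north bank with the chlorine cylinder.  [the south bank: — | the north bank: the base flask, the catalyst vial, the chlorine cylinder, the peroxide, the solvent jar]

11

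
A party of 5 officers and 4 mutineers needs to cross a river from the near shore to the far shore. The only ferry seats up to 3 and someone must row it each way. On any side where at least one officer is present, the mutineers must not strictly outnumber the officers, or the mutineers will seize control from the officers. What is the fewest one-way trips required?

7

Counting alone: each trip to the far shore takes at most 3 across and each return brings at least 1 back, so after t trips out (and t−1 returns) at most 3t − (t−1) of the 9 are across; that first reaches 9 at t = 4, so at least 7 crossings are needed.
The plan below uses exactly 7 crossings, so it is optimal:
1. 3 mutineers → the far shore.  (the near shore: 5O 1M; the far shore: 0O 3M)
2. 1 mutineer ← the near shore.  (the near shore: 5O 2M; the far shore: 0O 2M)
3. 3 officers → the far shore.  (the near shore: 2O 2M; the far shore: 3O 2M)
4. 1 officer ← the near shore.  (the near shore: 3O 2M; the far shore: 2O 2M)
5. 2 officers and 1 mutineer → the far shore.  (the near shore: 1O 1M; the far shore: 4O 3M)
6. 1 officer ← the near shore.  (the near shore: 2O 1M; the far shore: 3O 3M)
7. 2 officers and 1 mutineer → the far shore.  (the near shore: 0O 0M; the far shore: 5O 4M)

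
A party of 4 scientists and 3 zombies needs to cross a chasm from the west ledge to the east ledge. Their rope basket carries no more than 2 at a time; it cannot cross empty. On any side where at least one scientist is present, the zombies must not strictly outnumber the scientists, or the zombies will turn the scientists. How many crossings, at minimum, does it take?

11

Counting alone: each trip to the east ledge takes at most 2 across and each return brings at least 1 back, so after t trips out (and t−1 returns) at most 2t − (t−1) of the 7 are across; that first reaches 7 at t = 6, so at least 11 crossings are needed.
The plan below uses exactly 11 crossings, so it is optimal:
1. 2 zombies → the east ledge.  (the west ledge: 4S 1Z; the east ledge: 0S 2Z)
2. 1 zombie ← the west ledge.  (the west ledge: 4S 2Z; the east ledge: 0S 1Z)
3. 2 zombies → the east ledge.  (the west ledge: 4S 0Z; the east ledge: 0S 3Z)
4. 1 zombie ← the west ledge.  (the west ledge: 4S 1Z; the east ledge: 0S 2Z)
5. 2 scientists → the east ledge.  (the west ledge: 2S 1Z; the east ledge: 2S 2Z)
6. 1 zombie ← the west ledge.  (the west ledge: 2S 2Z; the east ledge: 2S 1Z)
7. 1 scientist and 1 zombie → the east ledge.  (the west ledge: 1S 1Z; the east ledge: 3S 2Z)
8. 1 scientist ← the west ledge.  (the west ledge: 2S 1Z; the east ledge: 2S 2Z)
9. 1 scientist and 1 zombie → the east ledge.  (the west ledge: 1S 0Z; the east ledge: 3S 3Z)
10. 1 zombie ← the west ledge.  (the west ledge: 1S 1Z; the east ledge: 3S 2Z)
11. 1 scientist and 1 zombie → the east ledge.  (the west ledge: 0S 0Z; the east ledge: 4S 3Z)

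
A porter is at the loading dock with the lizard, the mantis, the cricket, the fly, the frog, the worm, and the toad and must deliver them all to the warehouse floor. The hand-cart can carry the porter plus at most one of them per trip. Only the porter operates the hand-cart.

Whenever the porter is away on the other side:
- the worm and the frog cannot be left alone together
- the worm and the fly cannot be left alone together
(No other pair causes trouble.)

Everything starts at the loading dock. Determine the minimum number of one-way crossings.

15

Counting alone: the porter can take at most 1 across per trip to the warehouse floor, so moving all 7 needs at least 7 loaded trips out, with a return between consecutive ones — at least 13 crossings.
The safety rule pushes this higher. Following every safe sequence of crossings, the most of the 7 that can be at the warehouse floor as the hand-cart arrives there on crossing 13 is 6 — never all 7.
So no plan with fewer than 15 crossings exists, and this one achieves 15:
1. Porter goes to the warehouse floor with the worm.
2. Porter goes back to the loading dock alone.
3. Porter goes to the warehouse floor with the lizard.
4. Porter goes back to the loading dock alone.
5. Porter goes to the warehouse floor with the mantis.
6. Porter goes back to the loading dock alone.
7. Porter goes to the warehouse floor with the cricket.
8. Porter goes back to the loading dock alone.
9. Porter goes to the warehouse floor with the fly.
10. Porter goes back to the loading dock with the worm.
11. Porter goes to the warehouse floor with the frog.
12. Porter goes back to the loading dock alone.
13. Porter goes to the warehouse floor with the toad.
14. Porter goes back to the loading dock alone.
15. Porter goes to the warehouse floor with the worm.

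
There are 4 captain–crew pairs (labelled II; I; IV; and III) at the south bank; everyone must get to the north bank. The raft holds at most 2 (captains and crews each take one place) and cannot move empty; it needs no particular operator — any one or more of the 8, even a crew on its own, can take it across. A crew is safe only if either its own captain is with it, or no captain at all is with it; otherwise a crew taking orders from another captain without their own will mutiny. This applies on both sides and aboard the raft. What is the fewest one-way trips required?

impossible

Following every safe sequence of crossings from the start, the most of the 8 that can be at the north bank as the raft arrives there on crossings 1, 3, 5 is 2, 3, 4 respectively; the best ever achieved is 4 of 8.
From crossing 7 on, no configuration arises that was not already reachable earlier: only 44 distinct safe configurations (who is on which side, and where the raft is) can ever be reached, none of them has everyone across, and every continuation just revisits them. So no valid plan exists.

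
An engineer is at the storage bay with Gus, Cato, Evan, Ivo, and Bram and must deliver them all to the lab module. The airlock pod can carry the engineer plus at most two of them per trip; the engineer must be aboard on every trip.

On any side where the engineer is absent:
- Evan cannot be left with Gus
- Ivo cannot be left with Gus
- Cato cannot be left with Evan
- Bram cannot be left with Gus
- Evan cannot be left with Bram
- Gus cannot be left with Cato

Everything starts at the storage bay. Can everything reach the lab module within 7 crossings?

Yes

Yes — this plan uses 7 crossings (≤ 7):
1. Engineer goes to the lab module with Evan and Gus.
2. Engineer goes back to the storage bay with Gus.
3. Engineer goes to the lab module with Gus and Ivo.
4. Engineer goes back to the storage bay with Gus.
5. Engineer goes to the lab module with Bram and Cato.
6. Engineer goes back to the storage bay with Evan.
7. Engineer goes to the lab module with Evan and Gus.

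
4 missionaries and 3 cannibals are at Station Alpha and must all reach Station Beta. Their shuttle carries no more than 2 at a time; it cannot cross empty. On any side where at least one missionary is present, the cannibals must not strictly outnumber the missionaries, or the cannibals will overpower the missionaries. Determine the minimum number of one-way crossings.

11

Counting alone: each trip to Station Beta takes at most 2 across and each return brings at least 1 back, so after t trips out (and t−1 returns) at most 2t − (t−1) of the 7 are across; that first reaches 7 at t = 6, so at least 11 crossings are needed.
The plan below uses exactly 11 crossings, so it is optimal:
1. 2 cannibals → Station Beta.  (Station Alpha: 4M 1C; Station Beta: 0M 2C)
2. 1 cannibal ← Station Alpha.  (Station Alpha: 4M 2C; Station Beta: 0M 1C)
3. 2 cannibals → Station Beta.  (Station Alpha: 4M 0C; Station Beta: 0M 3C)
4. 1 cannibal ← Station Alpha.  (Station Alpha: 4M 1C; Station Beta: 0M 2C)
5. 2 missionaries → Station Beta.  (Station Alpha: 2M 1C; Station Beta: 2M 2C)
6. 1 cannibal ← Station Alpha.  (Station Alpha: 2M 2C; Station Beta: 2M 1C)
7. 1 missionary and 1 cannibal → Station Beta.  (Station Alpha: 1M 1C; Station Beta: 3M 2C)
8. 1 missionary ← Station Alpha.  (Station Alpha: 2M 1C; Station Beta: 2M 2C)
9. 1 missionary and 1 cannibal → Station Beta.  (Station Alpha: 1M 0C; Station Beta: 3M 3C)
10. 1 cannibal ← Station Alpha.  (Station Alpha: 1M 1C; Station Beta: 3M 2C)
11. 1 missionary and 1 cannibal → Station Beta.  (Station Alpha: 0M 0C; Station Beta: 4M 3C)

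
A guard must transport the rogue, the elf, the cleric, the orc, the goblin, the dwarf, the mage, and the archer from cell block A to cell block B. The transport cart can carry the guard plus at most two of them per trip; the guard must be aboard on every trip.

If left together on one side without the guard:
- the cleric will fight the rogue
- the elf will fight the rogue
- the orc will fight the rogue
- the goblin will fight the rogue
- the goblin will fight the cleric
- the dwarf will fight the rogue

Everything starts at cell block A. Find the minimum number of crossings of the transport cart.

Counting alone: the guard can take at most 2 across per trip to cell block B, so moving all 8 needs at least 4 loaded trips out, with a return between consecutive ones — at least 7 crossings.
The safety rule pushes this higher. Following every safe sequence of crossings, the most of the 8 that can be at cell block B as the transport cart arrives there on crossings 7, 9, 11 is 5, 6, 7 respectively — never all 8.
So no plan with fewer than 13 crossings exists, and this one achieves 13:
1. Guard goes to cell block B with the cleric and the rogue.
2. Guard goes back to cell block A with the rogue.
3. Guard goes to cell block B with the elf and the rogue.
4. Guard goes back to cell block A with the rogue.
5. Guard goes to cell block B with the orc and the rogue.
6. Guard goes back to cell block A with the rogue.
7. Guard goes to cell block B with the dwarf and the rogue.
8. Guard goes back to cell block A with the rogue.
9. Guard goes to cell block B with the mage and the rogue.
10. Guard goes back to cell block A with the rogue.
11. Guard goes to cell block B with the archer and the rogue.
12. Guard goes back to cell block A with the rogue.
13. Guard goes to cell block B with the goblin and the rogue.

13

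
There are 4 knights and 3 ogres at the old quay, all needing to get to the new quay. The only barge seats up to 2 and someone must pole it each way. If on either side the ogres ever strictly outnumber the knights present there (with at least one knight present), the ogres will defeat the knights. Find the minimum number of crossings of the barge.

11

Counting alone: each trip to the new quay takes at most 2 across and each return brings at least 1 back, so after t trips out (and t−1 returns) at most 2t − (t−1) of the 7 are across; that first reaches 7 at t = 6, so at least 11 crossings are needed.
The plan below uses exactly 11 crossings, so it is optimal:
1. 2 ogres → the new quay.  (the old quay: 4K 1O; the new quay: 0K 2O)
2. 1 ogre ← the old quay.  (the old quay: 4K 2O; the new quay: 0K 1O)
3. 2 ogres → the new quay.  (the old quay: 4K 0O; the new quay: 0K 3O)
4. 1 ogre ← the old quay.  (the old quay: 4K 1O; the new quay: 0K 2O)
5. 2 knights → the new quay.  (the old quay: 2K 1O; the new quay: 2K 2O)
6. 1 ogre ← the old quay.  (the old quay: 2K 2O; the new quay: 2K 1O)
7. 1 knight and 1 ogre → the new quay.  (the old quay: 1K 1O; the new quay: 3K 2O)
8. 1 knight ← the old quay.  (the old quay: 2K 1O; the new quay: 2K 2O)
9. 1 knight and 1 ogre → the new quay.  (the old quay: 1K 0O; the new quay: 3K 3O)
10. 1 ogre ← the old quay.  (the old quay: 1K 1O; the new quay: 3K 2O)
11. 1 knight and 1 ogre → the new quay.  (the old quay: 0K 0O; the new quay: 4K 3O)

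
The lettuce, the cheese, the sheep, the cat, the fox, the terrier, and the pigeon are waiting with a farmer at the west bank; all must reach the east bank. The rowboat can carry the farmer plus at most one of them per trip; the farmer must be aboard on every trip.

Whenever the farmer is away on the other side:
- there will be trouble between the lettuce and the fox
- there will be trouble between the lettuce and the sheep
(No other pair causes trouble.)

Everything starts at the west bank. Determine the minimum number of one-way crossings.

15

Counting alone: the farmer can take at most 1 across per trip to the east bank, so moving all 7 needs at least 7 loaded trips out, with a return between consecutive ones — at least 13 crossings.
The safety rule pushes this higher. Following every safe sequence of crossings, the most of the 7 that can be at the east bank as the rowboat arrives there on crossing 13 is 6 — never all 7.
So no plan with fewer than 15 crossings exists, and this one achieves 15:
1. Farmer goes to the east bank with the lettuce.  [the west bank: the cat, the cheese, the fox, the pigeon, the sheep, the terrier | the east bank: the lettuce]
2. Farmer goes back to the west bank alone.  [the west bank: the cat, the cheese, the fox, the pigeon, the sheep, the terrier | the east bank: the lettuce]
3. Farmer goes to the east bank with the cheese.  [the west bank: the cat, the fox, the pigeon, the sheep, the terrier | the east bank: the cheese, the lettuce]
4. Farmer goes back to the west bank alone.  [the west bank: the cat, the fox, the pigeon, the sheep, the terrier | the east bank: the cheese, the lettuce]
5. Farmer goes to the east bank with the sheep.  [the west bank: the cat, the fox, the pigeon, the terrier | the east bank: the cheese, the lettuce, the sheep]
6. Farmer goes back to the west bank with the lettuce.  [the west bank: the cat, the fox, the lettuce, the pigeon, the terrier | the east bank: the cheese, the sheep]
7. Farmer goes to the east bank with the fox.  [the west bank: the cat, the lettuce, the pigeon, the terrier | the east bank: the cheese, the fox, the sheep]
8. Farmer goes back to the west bank alone.  [the west bank: the cat, the lettuce, the pigeon, the terrier | the east bank: the cheese, the fox, the sheep]
9. Farmer goes to the east bank with the cat.  [the west bank: the lettuce, the pigeon, the terrier | the east bank: the cat, the cheese, the fox, the sheep]
10. Farmer goes back to the west bank alone.  [the west bank: the lettuce, the pigeon, the terrier | the east bank: the cat, the cheese, the fox, the sheep]
11. Farmer goes to the east bank with the terrier.  [the west bank: the lettuce, the pigeon | the east bank: the cat, the cheese, the fox, the sheep, the terrier]
12. Farmer goes back to the west bank alone.  [the west bank: the lettuce, the pigeon | the east bank: the cat, the cheese, the fox, the sheep, the terrier]
13. Farmer goes to the east bank with the pigeon.  [the west bank: the lettuce | the east bank: the cat, the cheese, the fox, the pigeon, the sheep, the terrier]
14. Farmer goes back to the west bank alone.  [the west bank: the lettuce | the east bank: the cat, the cheese, the fox, the pigeon, the sheep, the terrier]
15. Farmer goes to the east bank with the lettuce.  [the west bank: — | the east bank: the cat, the cheese, the fox, the lettuce, the pigeon, the sheep, the terrier]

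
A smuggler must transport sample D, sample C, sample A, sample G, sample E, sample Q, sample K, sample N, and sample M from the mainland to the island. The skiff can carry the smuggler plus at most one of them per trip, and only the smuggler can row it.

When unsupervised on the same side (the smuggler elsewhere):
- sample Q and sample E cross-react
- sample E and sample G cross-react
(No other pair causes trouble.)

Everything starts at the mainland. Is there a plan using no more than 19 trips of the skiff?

Yes — this plan uses 19 crossings (≤ 19):
1. Smuggler goes to the island with sample E.
2. Smuggler goes back to the mainland alone.
3. Smuggler goes to the island with sample D.
4. Smuggler goes back to the mainland alone.
5. Smuggler goes to the island with sample C.
6. Smuggler goes back to the mainland alone.
7. Smuggler goes to the island with sample A.
8. Smuggler goes back to the mainland alone.
9. Smuggler goes to the island with sample G.
10. Smuggler goes back to the mainland with sample E.
11. Smuggler goes to the island with sample Q.
12. Smuggler goes back to the mainland alone.
13. Smuggler goes to the island with sample K.
14. Smuggler goes back to the mainland alone.
15. Smuggler goes to the island with sample N.
16. Smuggler goes back to the mainland alone.
17. Smuggler goes to the island with sample M.
18. Smuggler goes back to the mainland alone.
19. Smuggler goes to the island with sample E.

Yes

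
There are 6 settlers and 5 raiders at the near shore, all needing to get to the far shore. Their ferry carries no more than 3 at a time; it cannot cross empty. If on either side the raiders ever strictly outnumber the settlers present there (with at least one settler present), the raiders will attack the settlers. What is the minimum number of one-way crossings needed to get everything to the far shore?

9

Counting alone: each trip to the far shore takes at most 3 across and each return brings at least 1 back, so after t trips out (and t−1 returns) at most 3t − (t−1) of the 11 are across; that first reaches 11 at t = 5, so at least 9 crossings are needed.
The plan below uses exactly 9 crossings, so it is optimal:
1. 3 raiders → the far shore.  (the near shore: 6S 2R; the far shore: 0S 3R)
2. 1 raider ← the near shore.  (the near shore: 6S 3R; the far shore: 0S 2R)
3. 3 settlers → the far shore.  (the near shore: 3S 3R; the far shore: 3S 2R)
4. 1 settler ← the near shore.  (the near shore: 4S 3R; the far shore: 2S 2R)
5. 2 settlers and 1 raider → the far shore.  (the near shore: 2S 2R; the far shore: 4S 3R)
6. 1 settler ← the near shore.  (the near shore: 3S 2R; the far shore: 3S 3R)
7. 2 settlers and 1 raider → the far shore.  (the near shore: 1S 1R; the far shore: 5S 4R)
8. 1 settler ← the near shore.  (the near shore: 2S 1R; the far shore: 4S 4R)
9. 2 settlers and 1 raider → the far shore.  (the near shore: 0S 0R; the far shore: 6S 5R)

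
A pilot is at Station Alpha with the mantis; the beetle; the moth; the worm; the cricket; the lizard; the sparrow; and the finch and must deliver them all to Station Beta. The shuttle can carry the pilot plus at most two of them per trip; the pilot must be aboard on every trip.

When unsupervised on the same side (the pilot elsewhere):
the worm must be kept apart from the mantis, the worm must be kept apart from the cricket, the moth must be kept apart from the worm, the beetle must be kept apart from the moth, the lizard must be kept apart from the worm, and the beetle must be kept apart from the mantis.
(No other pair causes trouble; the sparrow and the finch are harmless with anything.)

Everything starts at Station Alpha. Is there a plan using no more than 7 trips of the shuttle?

No

Counting alone: the pilot can take at most 2 across per trip to Station Beta, so moving all 8 needs at least 4 loaded trips out, with a return between consecutive ones — at least 7 crossings.
The safety rule pushes this higher. Following every safe sequence of crossings, the most of the 8 that can be at Station Beta as the shuttle arrives there on crossing 7 is 7 — never all 8.
So the move cannot be finished within 7 crossings. (The shortest complete plan takes 9:)
1. Pilot goes to Station Beta with the beetle and the worm.
2. Pilot goes back to Station Alpha alone.
3. Pilot goes to Station Beta with the mantis and the moth.
4. Pilot goes back to Station Alpha with the beetle and the worm.
5. Pilot goes to Station Beta with the cricket and the lizard.
6. Pilot goes back to Station Alpha alone.
7. Pilot goes to Station Beta with the finch and the sparrow.
8. Pilot goes back to Station Alpha alone.
9. Pilot goes to Station Beta with the beetle and the worm.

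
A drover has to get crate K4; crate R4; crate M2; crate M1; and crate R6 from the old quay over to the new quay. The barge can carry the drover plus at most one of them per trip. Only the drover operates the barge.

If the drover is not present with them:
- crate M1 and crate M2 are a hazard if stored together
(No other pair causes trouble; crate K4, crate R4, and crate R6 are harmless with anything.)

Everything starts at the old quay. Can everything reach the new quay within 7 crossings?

No

Counting alone: the drover can take at most 1 across per trip to the new quay, so moving all 5 needs at least 5 loaded trips out, with a return between consecutive ones — at least 9 crossings.
Since 7 < 9, 7 crossings cannot be enough. (The shortest complete plan in fact takes 9:)
1. Drover goes to the new quay with crate M2.
2. Drover goes back to the old quay alone.
3. Drover goes to the new quay with crate K4.
4. Drover goes back to the old quay alone.
5. Drover goes to the new quay with crate R4.
6. Drover goes back to the old quay alone.
7. Drover goes to the new quay with crate R6.
8. Drover goes back to the old quay alone.
9. Drover goes to the new quay with crate M1.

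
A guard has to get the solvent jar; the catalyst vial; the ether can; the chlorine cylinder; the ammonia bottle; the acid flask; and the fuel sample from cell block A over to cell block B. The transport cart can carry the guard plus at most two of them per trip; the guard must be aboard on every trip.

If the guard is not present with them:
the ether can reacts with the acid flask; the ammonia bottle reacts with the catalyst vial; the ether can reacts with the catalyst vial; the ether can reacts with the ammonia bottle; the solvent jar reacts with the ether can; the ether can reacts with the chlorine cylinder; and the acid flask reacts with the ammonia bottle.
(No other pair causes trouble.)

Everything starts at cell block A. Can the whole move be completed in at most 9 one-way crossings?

No

Counting alone: the guard can take at most 2 across per trip to cell block B, so moving all 7 needs at least 4 loaded trips out, with a return between consecutive ones — at least 7 crossings.
The safety rule pushes this higher. Following every safe sequence of crossings, the most of the 7 that can be at cell block B as the transport cart arrives there on crossings 7, 9 is 5, 6 respectively — never all 7.
So the move cannot be finished within 9 crossings. (The shortest complete plan takes 11:)
1. Guard goes to cell block B with the ammonia bottle and the ether can.  [cell block A: the acid flask, the catalyst vial, the chlorine cylinder, the fuel sample, the solvent jar | cell block B: the ammonia bottle, the ether can]
2. Guard goes back to cell block A with the ether can.  [cell block A: the acid flask, the catalyst vial, the chlorine cylinder, the ether can, the fuel sample, the solvent jar | cell block B: the ammonia bottle]
3. Guard goes to cell block B with the ether can and the solvent jar.  [cell block A: the acid flask, the catalyst vial, the chlorine cylinder, the fuel sample | cell block B: the ammonia bottle, the ether can, the solvent jar]
4. Guard goes back to cell block A with the ether can.  [cell block A: the acid flask, the catalyst vial, the chlorine cylinder, the ether can, the fuel sample | cell block B: the ammonia bottle, the solvent jar]
5. Guard goes to cell block B with the chlorine cylinder and the ether can.  [cell block A: the acid flask, the catalyst vial, the fuel sample | cell block B: the ammonia bottle, the chlorine cylinder, the ether can, the solvent jar]
6. Guard goes back to cell block A with the ether can.  [cell block A: the acid flask, the catalyst vial, the ether can, the fuel sample | cell block B: the ammonia bottle, the chlorine cylinder, the solvent jar]
7. Guard goes to cell block B with the acid flask and the catalyst vial.  [cell block A: the ether can, the fuel sample | cell block B: the acid flask, the ammonia bottle, the catalyst vial, the chlorine cylinder, the solvent jar]
8. Guard goes back to cell block A with the ammonia bottle.  [cell block A: the ammonia bottle, the ether can, the fuel sample | cell block B: the acid flask, the catalyst vial, the chlorine cylinder, the solvent jar]
9. Guard goes to cell block B with the ether can and the fuel sample.  [cell block A: the ammonia bottle | cell block B: the acid flask, the catalyst vial, the chlorine cylinder, the ether can, the fuel sample, the solvent jar]
10. Guard goes back to cell block A with the ether can.  [cell block A: the ammonia bottle, the ether can | cell block B: the acid flask, the catalyst vial, the chlorine cylinder, the fuel sample, the solvent jar]
11. Guard goes to cell block B with the ammonia bottle and the ether can.  [cell block A: — | cell block B: the acid flask, the ammonia bottle, the catalyst vial, the chlorine cylinder, the ether can, the fuel sample, the solvent jar]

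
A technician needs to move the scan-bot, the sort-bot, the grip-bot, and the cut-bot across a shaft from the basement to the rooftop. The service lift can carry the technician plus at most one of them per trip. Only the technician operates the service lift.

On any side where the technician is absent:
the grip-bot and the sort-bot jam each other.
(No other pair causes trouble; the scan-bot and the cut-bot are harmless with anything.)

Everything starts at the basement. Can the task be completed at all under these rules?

1. Technician goes to the rooftop with the sort-bot.  [the basement: the cut-bot, the grip-bot, the scan-bot | the rooftop: the sort-bot]
2. Technician goes back to the basement alone.  [the basement: the cut-bot, the grip-bot, the scan-bot | the rooftop: the sort-bot]
3. Technician goes to the rooftop with the scan-bot.  [the basement: the cut-bot, the grip-bot | the rooftop: the scan-bot, the sort-bot]
4. Technician goes back to the basement alone.  [the basement: the cut-bot, the grip-bot | the rooftop: the scan-bot, the sort-bot]
5. Technician goes to the rooftop with the cut-bot.  [the basement: the grip-bot | the rooftop: the cut-bot, the scan-bot, the sort-bot]
6. Technician goes back to the basement alone.  [the basement: the grip-bot | the rooftop: the cut-bot, the scan-bot, the sort-bot]
7. Technician goes to the rooftop with the grip-bot.  [the basement: — | the rooftop: the cut-bot, the grip-bot, the scan-bot, the sort-bot]

Yes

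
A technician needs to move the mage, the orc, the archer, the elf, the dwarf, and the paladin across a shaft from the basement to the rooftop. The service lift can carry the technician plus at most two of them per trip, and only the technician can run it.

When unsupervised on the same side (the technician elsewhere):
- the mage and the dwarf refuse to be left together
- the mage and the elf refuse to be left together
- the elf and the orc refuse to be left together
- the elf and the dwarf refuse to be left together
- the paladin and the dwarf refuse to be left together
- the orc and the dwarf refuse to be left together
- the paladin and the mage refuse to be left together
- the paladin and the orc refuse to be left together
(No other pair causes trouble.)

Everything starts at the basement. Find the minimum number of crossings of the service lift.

Whatever the first load, the items left behind include a forbidden pair without the technician. No opening move is safe, so no plan exists.

impossible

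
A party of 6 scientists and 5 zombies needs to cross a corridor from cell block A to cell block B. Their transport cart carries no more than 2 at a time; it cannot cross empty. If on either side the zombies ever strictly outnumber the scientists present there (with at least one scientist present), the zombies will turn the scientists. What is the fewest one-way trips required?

19

Counting alone: each trip to cell block B takes at most 2 across and each return brings at least 1 back, so after t trips out (and t−1 returns) at most 2t − (t−1) of the 11 are across; that first reaches 11 at t = 10, so at least 19 crossings are needed.
The plan below uses exactly 19 crossings, so it is optimal:
1. 2 zombies → cell block B.  (cell block A: 6S 3Z; cell block B: 0S 2Z)
2. 1 zombie ← cell block A.  (cell block A: 6S 4Z; cell block B: 0S 1Z)
3. 2 zombies → cell block B.  (cell block A: 6S 2Z; cell block B: 0S 3Z)
4. 1 zombie ← cell block A.  (cell block A: 6S 3Z; cell block B: 0S 2Z)
5. 2 scientists → cell block B.  (cell block A: 4S 3Z; cell block B: 2S 2Z)
6. 1 zombie ← cell block A.  (cell block A: 4S 4Z; cell block B: 2S 1Z)
7. 1 scientist and 1 zombie → cell block B.  (cell block A: 3S 3Z; cell block B: 3S 2Z)
8. 1 scientist ← cell block A.  (cell block A: 4S 3Z; cell block B: 2S 2Z)
9. 1 scientist and 1 zombie → cell block B.  (cell block A: 3S 2Z; cell block B: 3S 3Z)
10. 1 zombie ← cell block A.  (cell block A: 3S 3Z; cell block B: 3S 2Z)
11. 1 scientist and 1 zombie → cell block B.  (cell block A: 2S 2Z; cell block B: 4S 3Z)
12. 1 scientist ← cell block A.  (cell block A: 3S 2Z; cell block B: 3S 3Z)
13. 1 scientist and 1 zombie → cell block B.  (cell block A: 2S 1Z; cell block B: 4S 4Z)
14. 1 zombie ← cell block A.  (cell block A: 2S 2Z; cell block B: 4S 3Z)
15. 1 scientist and 1 zombie → cell block B.  (cell block A: 1S 1Z; cell block B: 5S 4Z)
16. 1 scientist ← cell block A.  (cell block A: 2S 1Z; cell block B: 4S 4Z)
17. 1 scientist and 1 zombie → cell block B.  (cell block A: 1S 0Z; cell block B: 5S 5Z)
18. 1 zombie ← cell block A.  (cell block A: 1S 1Z; cell block B: 5S 4Z)
19. 1 scientist and 1 zombie → cell block B.  (cell block A: 0S 0Z; cell block B: 6S 5Z)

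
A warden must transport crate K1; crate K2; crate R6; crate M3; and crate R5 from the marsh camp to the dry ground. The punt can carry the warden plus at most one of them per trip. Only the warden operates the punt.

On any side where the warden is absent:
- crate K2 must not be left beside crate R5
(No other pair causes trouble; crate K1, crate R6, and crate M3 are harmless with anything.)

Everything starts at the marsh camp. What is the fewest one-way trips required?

9

Counting alone: the warden can take at most 1 across per trip to the dry ground, so moving all 5 needs at least 5 loaded trips out, with a return between consecutive ones — at least 9 crossings.
The plan below uses exactly 9 crossings, so it is optimal:
1. Warden goes to the dry ground with crate K2.  [the marsh camp: crate K1, crate M3, crate R5, crate R6 | the dry ground: crate K2]
2. Warden goes back to the marsh camp alone.  [the marsh camp: crate K1, crate M3, crate R5, crate R6 | the dry ground: crate K2]
3. Warden goes to the dry ground with crate K1.  [the marsh camp: crate M3, crate R5, crate R6 | the dry ground: crate K1, crate K2]
4. Warden goes back to the marsh camp alone.  [the marsh camp: crate M3, crate R5, crate R6 | the dry ground: crate K1, crate K2]
5. Warden goes to the dry ground with crate R6.  [the marsh camp: crate M3, crate R5 | the dry ground: crate K1, crate K2, crate R6]
6. Warden goes back to the marsh camp alone.  [the marsh camp: crate M3, crate R5 | the dry ground: crate K1, crate K2, crate R6]
7. Warden goes to the dry ground with crate M3.  [the marsh camp: crate R5 | the dry ground: crate K1, crate K2, crate M3, crate R6]
8. Warden goes back to the marsh camp alone.  [the marsh camp: crate R5 | the dry ground: crate K1, crate K2, crate M3, crate R6]
9. Warden goes to the dry ground with crate R5.  [the marsh camp: — | the dry ground: crate K1, crate K2, crate M3, crate R5, crate R6]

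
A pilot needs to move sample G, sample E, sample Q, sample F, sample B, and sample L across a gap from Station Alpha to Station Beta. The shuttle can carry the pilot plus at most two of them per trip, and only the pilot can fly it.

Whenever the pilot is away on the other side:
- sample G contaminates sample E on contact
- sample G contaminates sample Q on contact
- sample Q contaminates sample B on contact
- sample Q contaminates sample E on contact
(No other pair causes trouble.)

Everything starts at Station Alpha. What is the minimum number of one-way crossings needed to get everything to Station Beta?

9

Counting alone: the pilot can take at most 2 across per trip to Station Beta, so moving all 6 needs at least 3 loaded trips out, with a return between consecutive ones — at least 5 crossings.
The safety rule pushes this higher. Following every safe sequence of crossings, the most of the 6 that can be at Station Beta as the shuttle arrives there on crossings 5, 7 is 4, 5 respectively — never all 6.
So no plan with fewer than 9 crossings exists, and this one achieves 9:
1. Pilot goes to Station Beta with sample G and sample Q.  [Station Alpha: sample B, sample E, sample F, sample L | Station Beta: sample G, sample Q]
2. Pilot goes back to Station Alpha with sample G.  [Station Alpha: sample B, sample E, sample F, sample G, sample L | Station Beta: sample Q]
3. Pilot goes to Station Beta with sample F and sample G.  [Station Alpha: sample B, sample E, sample L | Station Beta: sample F, sample G, sample Q]
4. Pilot goes back to Station Alpha with sample G.  [Station Alpha: sample B, sample E, sample G, sample L | Station Beta: sample F, sample Q]
5. Pilot goes to Station Beta with sample B and sample G.  [Station Alpha: sample E, sample L | Station Beta: sample B, sample F, sample G, sample Q]
6. Pilot goes back to Station Alpha with sample Q.  [Station Alpha: sample E, sample L, sample Q | Station Beta: sample B, sample F, sample G]
7. Pilot goes to Station Beta with sample E and sample L.  [Station Alpha: sample Q | Station Beta: sample B, sample E, sample F, sample G, sample L]
8. Pilot goes back to Station Alpha with sample G.  [Station Alpha: sample G, sample Q | Station Beta: sample B, sample E, sample F, sample L]
9. Pilot goes to Station Beta with sample G and sample Q.  [Station Alpha: — | Station Beta: sample B, sample E, sample F, sample G, sample L, sample Q]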